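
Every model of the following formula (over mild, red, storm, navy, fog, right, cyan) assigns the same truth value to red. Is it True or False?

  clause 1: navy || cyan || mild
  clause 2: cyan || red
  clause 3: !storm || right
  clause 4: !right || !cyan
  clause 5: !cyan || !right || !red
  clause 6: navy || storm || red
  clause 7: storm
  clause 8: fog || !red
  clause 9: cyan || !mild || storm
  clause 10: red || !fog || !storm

True

Suppose red = false.
(cyan) alone gives cyan = true.
(!right) alone gives right = false.
(!storm) alone gives storm = false.
But (storm) is also a unit clause — contradiction.
So every satisfying assignment has red = True.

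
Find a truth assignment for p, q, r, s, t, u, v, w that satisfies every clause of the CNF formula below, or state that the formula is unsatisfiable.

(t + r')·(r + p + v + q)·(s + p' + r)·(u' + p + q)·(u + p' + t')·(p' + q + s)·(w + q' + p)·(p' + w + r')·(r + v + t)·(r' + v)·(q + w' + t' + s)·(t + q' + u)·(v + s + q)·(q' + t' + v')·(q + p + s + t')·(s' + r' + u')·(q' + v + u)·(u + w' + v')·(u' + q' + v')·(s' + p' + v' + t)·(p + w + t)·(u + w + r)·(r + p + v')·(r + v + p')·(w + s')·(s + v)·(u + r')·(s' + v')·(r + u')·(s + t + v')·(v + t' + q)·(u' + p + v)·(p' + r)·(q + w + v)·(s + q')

UNSATISFIABLE

Suppose t = 1.
Suppose u = 1.
Unit clause (r) forces r = 1.
Unit clause (v) forces v = 1.
Unit clause (q') forces q = 0.
Unit clause (p) forces p = 1.
Unit clause (s) forces s = 1.
But (s') is also a unit clause — contradiction.
That branch fails; take u = 0 instead.
Unit clause (p') forces p = 0.
Unit clause (r') forces r = 0.
Unit clause (w) forces w = 1.
Unit clause (v') forces v = 0.
Unit clause (q) forces q = 1.
But (q') is also a unit clause — contradiction.
Either choice for u ends in contradiction.
That branch fails; take t = 0 instead.
Unit clause (r') forces r = 0.
Unit clause (v) forces v = 1.
Unit clause (p) forces p = 1.
But (p') is also a unit clause — contradiction.
Either choice for t ends in contradiction.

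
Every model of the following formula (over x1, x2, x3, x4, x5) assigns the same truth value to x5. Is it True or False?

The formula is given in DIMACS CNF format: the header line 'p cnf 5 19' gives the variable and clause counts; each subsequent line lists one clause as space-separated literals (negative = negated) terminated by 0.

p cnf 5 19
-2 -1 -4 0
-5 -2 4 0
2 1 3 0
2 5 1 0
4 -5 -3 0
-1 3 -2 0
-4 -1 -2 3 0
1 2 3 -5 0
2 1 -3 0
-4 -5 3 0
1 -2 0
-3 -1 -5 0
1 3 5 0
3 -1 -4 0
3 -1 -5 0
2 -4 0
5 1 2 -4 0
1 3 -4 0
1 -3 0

False

Suppose x5 = True.
Branch on x2: set x2 = False.
The clause (¬x4) is unit, so x4 = False.
The clause (¬x3) is unit, so x3 = False.
The clause (x1) is unit, so x1 = True.
But (¬x1) is also a unit clause — contradiction.
Backtrack on x2: now try x2 = True.
The clause (x4) is unit, so x4 = True.
The clause (¬x1) is unit, so x1 = False.
But (x1) is also a unit clause — contradiction.
Either choice for x2 ends in contradiction.
So every satisfying assignment has x5 = False.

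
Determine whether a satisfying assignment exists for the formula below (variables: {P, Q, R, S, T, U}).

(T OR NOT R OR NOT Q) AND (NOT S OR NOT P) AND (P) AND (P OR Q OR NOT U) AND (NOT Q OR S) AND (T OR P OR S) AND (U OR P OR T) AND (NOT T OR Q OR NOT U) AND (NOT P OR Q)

(P) alone gives P = true.
(NOT S) alone gives S = false.
(NOT Q) alone gives Q = false.
That conflicts with the unit clause (Q).
No assignment satisfies every clause.

No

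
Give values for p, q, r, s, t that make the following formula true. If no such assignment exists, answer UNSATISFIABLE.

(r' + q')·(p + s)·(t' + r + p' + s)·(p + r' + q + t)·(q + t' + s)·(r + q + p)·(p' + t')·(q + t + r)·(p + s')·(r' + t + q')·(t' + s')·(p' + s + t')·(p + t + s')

Branch on r: set r = 0.
Branch on p: set p = 1.
Unit clause (t') forces t = 0.
Unit clause (q) forces q = 1.
Every clause is now satisfied; s is unconstrained.

p: 1, q: 1, r: 0, s: 1, t: 0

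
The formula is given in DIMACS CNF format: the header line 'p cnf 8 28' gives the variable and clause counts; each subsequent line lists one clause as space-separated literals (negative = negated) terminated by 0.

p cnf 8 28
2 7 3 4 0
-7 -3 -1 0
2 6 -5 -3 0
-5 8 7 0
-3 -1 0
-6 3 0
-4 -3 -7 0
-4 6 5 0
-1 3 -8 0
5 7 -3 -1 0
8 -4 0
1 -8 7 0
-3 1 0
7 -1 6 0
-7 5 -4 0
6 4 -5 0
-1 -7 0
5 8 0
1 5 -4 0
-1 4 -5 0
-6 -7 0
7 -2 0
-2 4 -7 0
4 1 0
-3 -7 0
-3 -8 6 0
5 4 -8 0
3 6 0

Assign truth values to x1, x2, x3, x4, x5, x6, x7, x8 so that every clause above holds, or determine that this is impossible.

UNSATISFIABLE

Suppose x3 = False.
(¬x6) alone gives x6 = False.
Now (x6) is unsatisfied and unit — conflict.
So x3 must be the other value — set x3 = True.
(¬x1) alone gives x1 = False.
Now (x1) is unsatisfied and unit — conflict.
Neither x3 = True nor x3 = False works.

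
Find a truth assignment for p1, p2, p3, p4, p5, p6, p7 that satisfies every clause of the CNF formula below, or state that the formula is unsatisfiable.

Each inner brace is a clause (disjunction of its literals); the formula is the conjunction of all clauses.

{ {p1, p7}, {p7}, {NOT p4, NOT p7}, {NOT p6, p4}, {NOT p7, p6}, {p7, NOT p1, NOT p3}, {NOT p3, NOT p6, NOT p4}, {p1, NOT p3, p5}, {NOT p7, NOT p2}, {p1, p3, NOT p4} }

The clause (p7) is unit, so p7 = true.
The clause (NOT p4) is unit, so p4 = false.
The clause (NOT p6) is unit, so p6 = false.
Now (p6) is unsatisfied and unit — conflict.

UNSATISFIABLE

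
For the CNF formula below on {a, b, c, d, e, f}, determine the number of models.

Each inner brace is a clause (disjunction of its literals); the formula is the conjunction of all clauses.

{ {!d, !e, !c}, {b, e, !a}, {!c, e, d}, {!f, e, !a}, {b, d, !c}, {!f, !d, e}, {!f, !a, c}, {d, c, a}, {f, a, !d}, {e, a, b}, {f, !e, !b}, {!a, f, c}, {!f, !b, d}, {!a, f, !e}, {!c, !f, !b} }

3

There are 2^6 = 64 truth assignments over (a, b, c, d, e, f).
Split on e. With e = true, the clauses containing e are satisfied and !e drops from the rest; 2 of the 2^5 = 32 assignments to the other variables satisfy what remains.
With e = false, by the same count on the reduced clause set, 1 assignment works.
(One model: a=F, b=F, c=F, d=T, e=T, f=T.)
Total: 2 + 1 = 3.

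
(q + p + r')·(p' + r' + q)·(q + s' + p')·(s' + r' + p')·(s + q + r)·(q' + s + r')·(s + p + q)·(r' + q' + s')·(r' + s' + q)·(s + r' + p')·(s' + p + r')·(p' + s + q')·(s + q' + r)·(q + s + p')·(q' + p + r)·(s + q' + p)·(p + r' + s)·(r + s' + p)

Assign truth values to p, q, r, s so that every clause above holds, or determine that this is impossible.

Try q = 1.
Try s = 1.
Unit clause (r') forces r = 0.
Unit clause (p) forces p = 1.
This assignment satisfies each clause.

p ↦ 1,  q ↦ 1,  r ↦ 0,  s ↦ 1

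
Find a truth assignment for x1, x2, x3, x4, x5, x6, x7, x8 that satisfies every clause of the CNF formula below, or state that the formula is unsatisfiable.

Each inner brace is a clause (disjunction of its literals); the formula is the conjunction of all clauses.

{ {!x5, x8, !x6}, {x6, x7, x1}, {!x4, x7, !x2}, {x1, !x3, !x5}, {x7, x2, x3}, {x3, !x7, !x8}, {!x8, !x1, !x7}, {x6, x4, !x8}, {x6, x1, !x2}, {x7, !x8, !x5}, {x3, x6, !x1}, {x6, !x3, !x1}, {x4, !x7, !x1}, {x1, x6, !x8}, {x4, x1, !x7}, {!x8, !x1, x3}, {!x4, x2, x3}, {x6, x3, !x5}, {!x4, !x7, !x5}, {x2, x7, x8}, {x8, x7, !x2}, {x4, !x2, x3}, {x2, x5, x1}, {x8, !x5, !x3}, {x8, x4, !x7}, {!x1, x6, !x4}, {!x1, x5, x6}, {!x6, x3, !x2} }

x1=true, x2=false, x3=true, x4=false, x5=false, x6=true, x7=false, x8=true

Suppose x5 = false.
Suppose x2 = false.
From the singleton clause (x1), x1 = true.
From the singleton clause (x6), x6 = true.
Suppose x7 = false.
From the singleton clause (x3), x3 = true.
From the singleton clause (x8), x8 = true.
All clauses hold; x4 can take either value.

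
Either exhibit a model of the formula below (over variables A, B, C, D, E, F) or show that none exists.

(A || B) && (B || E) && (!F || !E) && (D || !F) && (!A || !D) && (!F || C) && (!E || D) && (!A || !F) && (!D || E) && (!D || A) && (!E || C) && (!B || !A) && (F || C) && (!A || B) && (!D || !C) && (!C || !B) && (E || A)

UNSATISFIABLE

Try A = true.
The clause (!D) is unit, so D = false.
The clause (!F) is unit, so F = false.
The clause (!E) is unit, so E = false.
The clause (B) is unit, so B = true.
But (!B) is also a unit clause — contradiction.
That branch fails; take A = false instead.
The clause (B) is unit, so B = true.
The clause (!D) is unit, so D = false.
The clause (!F) is unit, so F = false.
The clause (!E) is unit, so E = false.
But (E) is also a unit clause — contradiction.
Either choice for A ends in contradiction.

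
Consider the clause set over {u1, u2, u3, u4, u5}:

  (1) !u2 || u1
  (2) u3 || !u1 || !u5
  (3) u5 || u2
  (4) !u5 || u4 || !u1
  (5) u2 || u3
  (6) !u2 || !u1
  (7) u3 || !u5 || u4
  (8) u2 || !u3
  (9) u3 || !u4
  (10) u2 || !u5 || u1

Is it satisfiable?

No

Branch on u2: set u2 = false.
Unit clause (u5) forces u5 = true.
Unit clause (u3) forces u3 = true.
That conflicts with the unit clause (!u3).
Undo u2 and try u2 = true.
Unit clause (u1) forces u1 = true.
That conflicts with the unit clause (!u1).
Either choice for u2 ends in contradiction.
No assignment satisfies every clause.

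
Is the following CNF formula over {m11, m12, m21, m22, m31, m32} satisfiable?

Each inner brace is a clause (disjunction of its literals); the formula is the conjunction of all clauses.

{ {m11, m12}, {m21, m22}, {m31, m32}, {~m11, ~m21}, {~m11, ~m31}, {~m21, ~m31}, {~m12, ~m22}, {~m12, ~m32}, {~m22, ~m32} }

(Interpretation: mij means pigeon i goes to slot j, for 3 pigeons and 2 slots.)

No, unsatisfiable

Branch on m11: set m11 = 1.
(~m21) alone gives m21 = 0.
(m22) alone gives m22 = 1.
(~m31) alone gives m31 = 0.
(m32) alone gives m32 = 1.
That conflicts with the unit clause (~m32).
That branch fails; take m11 = 0 instead.
(m12) alone gives m12 = 1.
(~m22) alone gives m22 = 0.
(m21) alone gives m21 = 1.
(~m31) alone gives m31 = 0.
(m32) alone gives m32 = 1.
That conflicts with the unit clause (~m32).
Both values of m11 lead to a conflict.
No assignment satisfies every clause.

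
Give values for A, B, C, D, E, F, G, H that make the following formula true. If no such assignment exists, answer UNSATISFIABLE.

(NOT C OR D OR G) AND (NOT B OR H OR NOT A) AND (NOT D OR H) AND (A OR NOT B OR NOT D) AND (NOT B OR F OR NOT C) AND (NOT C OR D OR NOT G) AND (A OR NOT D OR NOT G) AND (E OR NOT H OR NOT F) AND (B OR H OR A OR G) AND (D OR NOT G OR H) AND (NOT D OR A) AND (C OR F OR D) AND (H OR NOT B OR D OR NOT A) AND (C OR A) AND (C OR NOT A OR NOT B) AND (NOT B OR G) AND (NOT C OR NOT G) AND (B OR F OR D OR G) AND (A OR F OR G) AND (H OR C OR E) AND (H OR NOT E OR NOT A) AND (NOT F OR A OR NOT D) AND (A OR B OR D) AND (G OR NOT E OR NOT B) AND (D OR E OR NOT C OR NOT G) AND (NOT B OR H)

A ↦ true; B ↦ false; C ↦ false; D ↦ true; E ↦ false; F ↦ false; G ↦ false; H ↦ true

Suppose D = true.
From the singleton clause (H), H = true.
From the singleton clause (A), A = true.
Suppose E = false.
From the singleton clause (NOT F), F = false.
Suppose B = false.
Suppose C = false.
Every clause is now satisfied; G is unconstrained.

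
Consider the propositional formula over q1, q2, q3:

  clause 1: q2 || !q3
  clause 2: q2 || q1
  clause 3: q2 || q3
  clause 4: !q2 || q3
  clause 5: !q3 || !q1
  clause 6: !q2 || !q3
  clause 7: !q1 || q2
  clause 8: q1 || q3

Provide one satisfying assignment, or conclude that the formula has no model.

UNSATISFIABLE

Branch on q2: set q2 = true.
(q3) alone gives q3 = true.
That conflicts with the unit clause (!q3).
So q2 must be the other value — set q2 = false.
(!q3) alone gives q3 = false.
That conflicts with the unit clause (q3).
Neither q2 = true nor q2 = false works.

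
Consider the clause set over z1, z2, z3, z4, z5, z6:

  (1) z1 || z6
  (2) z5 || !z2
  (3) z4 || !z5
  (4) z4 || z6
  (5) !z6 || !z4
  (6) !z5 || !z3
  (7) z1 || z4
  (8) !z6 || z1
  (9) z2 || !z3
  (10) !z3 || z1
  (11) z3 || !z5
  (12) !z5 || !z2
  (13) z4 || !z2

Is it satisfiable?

Case z1 = true:
Case z5 = false:
(!z2) alone gives z2 = false.
(!z3) alone gives z3 = false.
Case z4 = true:
(!z6) alone gives z6 = false.
This assignment satisfies each clause.
A satisfying assignment: z1: true; z2: false; z3: false; z4: true; z5: false; z6: false.

Yes, satisfiable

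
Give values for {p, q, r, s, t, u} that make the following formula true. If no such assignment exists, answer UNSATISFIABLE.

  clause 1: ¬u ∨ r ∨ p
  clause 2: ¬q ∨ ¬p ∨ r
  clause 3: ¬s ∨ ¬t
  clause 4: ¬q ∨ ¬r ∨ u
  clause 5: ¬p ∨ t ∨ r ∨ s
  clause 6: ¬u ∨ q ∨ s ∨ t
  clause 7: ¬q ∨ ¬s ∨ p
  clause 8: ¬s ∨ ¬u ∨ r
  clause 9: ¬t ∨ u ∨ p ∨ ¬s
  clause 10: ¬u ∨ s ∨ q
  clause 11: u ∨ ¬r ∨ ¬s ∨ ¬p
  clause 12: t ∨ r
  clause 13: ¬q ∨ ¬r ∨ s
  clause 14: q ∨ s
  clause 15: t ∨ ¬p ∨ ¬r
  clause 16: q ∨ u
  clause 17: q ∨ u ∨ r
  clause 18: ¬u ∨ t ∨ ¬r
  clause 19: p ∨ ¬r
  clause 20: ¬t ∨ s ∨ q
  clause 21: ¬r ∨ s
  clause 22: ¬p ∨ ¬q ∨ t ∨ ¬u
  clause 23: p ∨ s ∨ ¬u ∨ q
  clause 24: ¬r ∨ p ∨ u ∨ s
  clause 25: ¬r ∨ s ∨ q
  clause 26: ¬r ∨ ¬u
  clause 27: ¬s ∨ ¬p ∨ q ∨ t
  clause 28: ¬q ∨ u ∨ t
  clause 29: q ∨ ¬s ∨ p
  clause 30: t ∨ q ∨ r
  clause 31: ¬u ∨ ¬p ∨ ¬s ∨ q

Branch on s: set s = False.
(q) alone gives q = True.
(¬r) alone gives r = False.
(¬p) alone gives p = False.
(¬u) alone gives u = False.
(t) alone gives t = True.
Every clause now holds.

p=False,  q=True,  r=False,  s=False,  t=True,  u=False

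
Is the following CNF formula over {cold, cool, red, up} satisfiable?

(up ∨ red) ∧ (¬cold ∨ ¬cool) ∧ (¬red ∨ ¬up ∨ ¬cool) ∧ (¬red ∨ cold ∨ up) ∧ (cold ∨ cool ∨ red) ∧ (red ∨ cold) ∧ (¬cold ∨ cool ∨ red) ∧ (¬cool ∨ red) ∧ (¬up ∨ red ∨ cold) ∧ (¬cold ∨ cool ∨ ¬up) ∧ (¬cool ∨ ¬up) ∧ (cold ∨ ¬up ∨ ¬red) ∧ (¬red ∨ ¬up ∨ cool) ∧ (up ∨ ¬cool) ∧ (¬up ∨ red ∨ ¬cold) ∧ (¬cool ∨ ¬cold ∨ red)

Satisfiable

Suppose up = False.
Unit clause (red) forces red = True.
Unit clause (cold) forces cold = True.
Unit clause (¬cool) forces cool = False.
This assignment satisfies each clause.
A satisfying assignment: cold: True, cool: False, red: True, up: False.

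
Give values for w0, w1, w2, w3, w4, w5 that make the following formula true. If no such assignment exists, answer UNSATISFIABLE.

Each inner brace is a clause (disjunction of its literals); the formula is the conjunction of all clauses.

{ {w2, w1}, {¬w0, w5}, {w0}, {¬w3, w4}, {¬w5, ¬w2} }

w0=True,  w1=True,  w2=False,  w3=False,  w4=True,  w5=True

(w0) alone gives w0 = True.
(w5) alone gives w5 = True.
(¬w2) alone gives w2 = False.
(w1) alone gives w1 = True.
Try w3 = False.
Every clause is now satisfied; w4 is unconstrained.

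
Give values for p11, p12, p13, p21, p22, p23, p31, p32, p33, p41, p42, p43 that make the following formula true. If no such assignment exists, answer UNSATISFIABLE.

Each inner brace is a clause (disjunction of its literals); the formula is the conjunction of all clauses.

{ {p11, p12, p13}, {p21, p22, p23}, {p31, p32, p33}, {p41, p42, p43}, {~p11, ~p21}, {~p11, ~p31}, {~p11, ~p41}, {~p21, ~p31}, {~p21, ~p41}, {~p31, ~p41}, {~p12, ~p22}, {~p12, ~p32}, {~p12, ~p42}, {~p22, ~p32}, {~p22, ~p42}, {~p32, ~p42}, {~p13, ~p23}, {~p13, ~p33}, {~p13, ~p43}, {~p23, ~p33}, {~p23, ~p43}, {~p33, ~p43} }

Try p11 = 0.
Try p12 = 1.
Unit clause (~p22) forces p22 = 0.
Unit clause (~p32) forces p32 = 0.
Unit clause (~p42) forces p42 = 0.
Try p21 = 1.
Unit clause (~p31) forces p31 = 0.
Unit clause (p33) forces p33 = 1.
Unit clause (~p41) forces p41 = 0.
Unit clause (p43) forces p43 = 1.
That conflicts with the unit clause (~p43).
So p21 must be the other value — set p21 = 0.
Unit clause (p23) forces p23 = 1.
Unit clause (~p13) forces p13 = 0.
Unit clause (~p33) forces p33 = 0.
Unit clause (p31) forces p31 = 1.
Unit clause (~p41) forces p41 = 0.
Unit clause (p43) forces p43 = 1.
That conflicts with the unit clause (~p43).
Either choice for p21 ends in contradiction.
So p12 must be the other value — set p12 = 0.
Unit clause (p13) forces p13 = 1.
Unit clause (~p23) forces p23 = 0.
Unit clause (~p33) forces p33 = 0.
Unit clause (~p43) forces p43 = 0.
Try p21 = 1.
Unit clause (~p31) forces p31 = 0.
Unit clause (p32) forces p32 = 1.
Unit clause (~p41) forces p41 = 0.
Unit clause (p42) forces p42 = 1.
That conflicts with the unit clause (~p42).
So p21 must be the other value — set p21 = 0.
Unit clause (p22) forces p22 = 1.
Unit clause (~p32) forces p32 = 0.
Unit clause (p31) forces p31 = 1.
Unit clause (~p41) forces p41 = 0.
Unit clause (p42) forces p42 = 1.
That conflicts with the unit clause (~p42).
Either choice for p21 ends in contradiction.
Either choice for p12 ends in contradiction.
So p11 must be the other value — set p11 = 1.
Unit clause (~p21) forces p21 = 0.
Unit clause (~p31) forces p31 = 0.
Unit clause (~p41) forces p41 = 0.
Try p22 = 1.
Unit clause (~p12) forces p12 = 0.
Unit clause (~p32) forces p32 = 0.
Unit clause (p33) forces p33 = 1.
Unit clause (~p42) forces p42 = 0.
Unit clause (p43) forces p43 = 1.
That conflicts with the unit clause (~p43).
So p22 must be the other value — set p22 = 0.
Unit clause (p23) forces p23 = 1.
Unit clause (~p13) forces p13 = 0.
Unit clause (~p33) forces p33 = 0.
Unit clause (p32) forces p32 = 1.
Unit clause (~p12) forces p12 = 0.
Unit clause (~p42) forces p42 = 0.
Unit clause (p43) forces p43 = 1.
That conflicts with the unit clause (~p43).
Either choice for p22 ends in contradiction.
Either choice for p11 ends in contradiction.

UNSATISFIABLE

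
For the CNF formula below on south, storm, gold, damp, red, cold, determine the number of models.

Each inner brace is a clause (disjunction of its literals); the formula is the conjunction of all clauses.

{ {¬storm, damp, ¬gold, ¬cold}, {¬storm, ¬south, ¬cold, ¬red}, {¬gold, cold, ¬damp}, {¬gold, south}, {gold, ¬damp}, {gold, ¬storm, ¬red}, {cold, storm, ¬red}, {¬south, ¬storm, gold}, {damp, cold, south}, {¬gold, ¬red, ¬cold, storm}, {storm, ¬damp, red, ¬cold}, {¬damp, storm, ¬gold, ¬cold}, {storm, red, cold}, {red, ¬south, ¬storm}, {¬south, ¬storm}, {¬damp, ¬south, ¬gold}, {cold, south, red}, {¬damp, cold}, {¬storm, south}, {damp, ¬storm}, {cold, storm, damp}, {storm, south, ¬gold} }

There are 2^6 = 64 truth assignments over (south, storm, gold, damp, red, cold).
Split on red. With red = True, the clauses containing red are satisfied and ¬red drops from the rest; 2 of the 2^5 = 32 assignments to the other variables satisfy what remains.
With red = False, by the same count on the reduced clause set, 3 assignments work.
(One model: south=F, storm=F, gold=F, damp=F, red=F, cold=T.)
Total: 2 + 3 = 5.

5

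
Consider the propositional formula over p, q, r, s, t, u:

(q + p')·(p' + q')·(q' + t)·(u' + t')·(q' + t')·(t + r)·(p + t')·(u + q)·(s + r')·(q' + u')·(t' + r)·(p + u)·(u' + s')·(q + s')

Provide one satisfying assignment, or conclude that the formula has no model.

Try q = 1.
Unit clause (p') forces p = 0.
Unit clause (t) forces t = 1.
Now (t') is unsatisfied and unit — conflict.
Backtrack on q: now try q = 0.
Unit clause (p') forces p = 0.
Unit clause (t') forces t = 0.
Unit clause (r) forces r = 1.
Unit clause (u) forces u = 1.
Unit clause (s) forces s = 1.
Now (s') is unsatisfied and unit — conflict.
Both values of q lead to a conflict.

UNSATISFIABLE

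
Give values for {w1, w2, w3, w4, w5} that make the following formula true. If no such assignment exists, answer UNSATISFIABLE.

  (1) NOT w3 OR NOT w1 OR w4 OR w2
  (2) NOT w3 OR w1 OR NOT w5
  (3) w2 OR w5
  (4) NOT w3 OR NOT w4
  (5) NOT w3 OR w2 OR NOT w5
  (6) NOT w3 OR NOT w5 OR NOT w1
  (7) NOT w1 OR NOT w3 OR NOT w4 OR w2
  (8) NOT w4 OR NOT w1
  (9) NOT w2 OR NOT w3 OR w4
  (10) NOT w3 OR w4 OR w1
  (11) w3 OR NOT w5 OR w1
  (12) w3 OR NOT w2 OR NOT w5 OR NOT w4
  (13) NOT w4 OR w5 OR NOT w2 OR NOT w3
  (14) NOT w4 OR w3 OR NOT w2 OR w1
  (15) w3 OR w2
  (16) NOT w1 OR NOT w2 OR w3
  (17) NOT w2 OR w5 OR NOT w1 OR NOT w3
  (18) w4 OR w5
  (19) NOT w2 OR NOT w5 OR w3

Branch on w2: set w2 = true.
Branch on w3: set w3 = false.
(NOT w1) alone gives w1 = false.
(NOT w5) alone gives w5 = false.
(NOT w4) alone gives w4 = false.
But (w4) is also a unit clause — contradiction.
Undo w3 and try w3 = true.
(NOT w4) alone gives w4 = false.
But (w4) is also a unit clause — contradiction.
Both values of w3 lead to a conflict.
Undo w2 and try w2 = false.
(w5) alone gives w5 = true.
(NOT w3) alone gives w3 = false.
But (w3) is also a unit clause — contradiction.
Both values of w2 lead to a conflict.

UNSATISFIABLE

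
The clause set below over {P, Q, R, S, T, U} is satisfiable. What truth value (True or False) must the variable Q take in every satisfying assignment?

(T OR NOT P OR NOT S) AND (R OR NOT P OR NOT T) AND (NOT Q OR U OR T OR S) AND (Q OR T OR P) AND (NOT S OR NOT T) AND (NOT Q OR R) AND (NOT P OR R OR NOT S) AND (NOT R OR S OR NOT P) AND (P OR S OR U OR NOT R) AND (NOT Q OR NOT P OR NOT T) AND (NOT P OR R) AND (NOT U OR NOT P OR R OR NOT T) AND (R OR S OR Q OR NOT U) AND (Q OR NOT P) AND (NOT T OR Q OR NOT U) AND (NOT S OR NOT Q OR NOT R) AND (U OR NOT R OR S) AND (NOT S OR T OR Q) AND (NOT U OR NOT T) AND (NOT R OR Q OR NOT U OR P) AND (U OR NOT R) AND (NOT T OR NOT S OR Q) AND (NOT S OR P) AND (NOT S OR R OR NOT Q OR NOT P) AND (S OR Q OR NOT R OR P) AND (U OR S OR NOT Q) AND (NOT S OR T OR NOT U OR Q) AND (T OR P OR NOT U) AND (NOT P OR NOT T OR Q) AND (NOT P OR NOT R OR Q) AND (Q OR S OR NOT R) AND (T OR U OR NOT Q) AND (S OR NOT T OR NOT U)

Suppose Q = true.
From the singleton clause (R), R = true.
From the singleton clause (NOT S), S = false.
From the singleton clause (NOT P), P = false.
From the singleton clause (U), U = true.
From the singleton clause (NOT T), T = false.
But (T) is also a unit clause — contradiction.
So every satisfying assignment has Q = False.

False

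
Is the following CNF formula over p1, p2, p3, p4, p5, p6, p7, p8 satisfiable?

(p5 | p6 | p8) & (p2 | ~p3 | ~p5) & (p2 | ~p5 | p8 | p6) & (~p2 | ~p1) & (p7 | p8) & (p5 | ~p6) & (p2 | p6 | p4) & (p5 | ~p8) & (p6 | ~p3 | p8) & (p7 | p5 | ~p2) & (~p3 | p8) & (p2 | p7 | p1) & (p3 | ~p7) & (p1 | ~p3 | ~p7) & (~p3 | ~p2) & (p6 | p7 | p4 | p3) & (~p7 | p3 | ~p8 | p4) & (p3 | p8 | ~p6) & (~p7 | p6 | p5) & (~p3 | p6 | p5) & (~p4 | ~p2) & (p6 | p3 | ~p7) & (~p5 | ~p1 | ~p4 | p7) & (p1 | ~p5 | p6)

Suppose p2 = 1.
From the singleton clause (~p1), p1 = 0.
From the singleton clause (~p3), p3 = 0.
From the singleton clause (~p7), p7 = 0.
From the singleton clause (p8), p8 = 1.
From the singleton clause (p5), p5 = 1.
From the singleton clause (~p4), p4 = 0.
From the singleton clause (p6), p6 = 1.
All clauses are satisfied.
A satisfying assignment: p1=0,  p2=1,  p3=0,  p4=0,  p5=1,  p6=1,  p7=0,  p8=1.

Yes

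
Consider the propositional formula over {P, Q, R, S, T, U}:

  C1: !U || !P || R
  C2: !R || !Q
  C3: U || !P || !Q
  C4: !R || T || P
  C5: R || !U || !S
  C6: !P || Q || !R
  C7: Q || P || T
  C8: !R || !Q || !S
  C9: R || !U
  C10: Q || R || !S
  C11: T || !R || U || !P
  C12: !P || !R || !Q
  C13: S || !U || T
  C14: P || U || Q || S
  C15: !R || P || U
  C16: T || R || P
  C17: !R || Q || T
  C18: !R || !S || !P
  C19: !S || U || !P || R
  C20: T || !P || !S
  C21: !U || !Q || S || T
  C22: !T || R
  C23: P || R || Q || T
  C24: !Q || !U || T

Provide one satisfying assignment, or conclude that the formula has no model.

P=true, Q=false, R=false, S=false, T=false, U=false

Try R = false.
From the singleton clause (!U), U = false.
From the singleton clause (!T), T = false.
From the singleton clause (P), P = true.
From the singleton clause (!Q), Q = false.
From the singleton clause (!S), S = false.
All clauses are satisfied.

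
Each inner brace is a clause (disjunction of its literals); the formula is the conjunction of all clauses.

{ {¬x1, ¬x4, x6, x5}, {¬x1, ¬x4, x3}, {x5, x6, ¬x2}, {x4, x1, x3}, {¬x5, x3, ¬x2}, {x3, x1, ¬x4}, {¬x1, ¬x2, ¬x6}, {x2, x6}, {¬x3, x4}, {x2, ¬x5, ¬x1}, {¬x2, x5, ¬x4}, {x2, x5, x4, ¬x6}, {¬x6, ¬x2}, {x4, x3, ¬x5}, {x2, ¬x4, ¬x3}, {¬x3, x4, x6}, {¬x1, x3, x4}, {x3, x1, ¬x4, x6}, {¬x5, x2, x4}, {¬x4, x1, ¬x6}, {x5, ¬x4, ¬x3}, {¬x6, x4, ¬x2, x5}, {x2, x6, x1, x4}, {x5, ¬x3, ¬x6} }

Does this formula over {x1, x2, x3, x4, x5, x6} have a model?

Case x2 = True:
The clause (¬x6) is unit, so x6 = False.
The clause (x5) is unit, so x5 = True.
The clause (x3) is unit, so x3 = True.
The clause (x4) is unit, so x4 = True.
No clause remains; x1 is free.
A satisfying assignment: x1: True; x2: True; x3: True; x4: True; x5: True; x6: False.

Yes, satisfiable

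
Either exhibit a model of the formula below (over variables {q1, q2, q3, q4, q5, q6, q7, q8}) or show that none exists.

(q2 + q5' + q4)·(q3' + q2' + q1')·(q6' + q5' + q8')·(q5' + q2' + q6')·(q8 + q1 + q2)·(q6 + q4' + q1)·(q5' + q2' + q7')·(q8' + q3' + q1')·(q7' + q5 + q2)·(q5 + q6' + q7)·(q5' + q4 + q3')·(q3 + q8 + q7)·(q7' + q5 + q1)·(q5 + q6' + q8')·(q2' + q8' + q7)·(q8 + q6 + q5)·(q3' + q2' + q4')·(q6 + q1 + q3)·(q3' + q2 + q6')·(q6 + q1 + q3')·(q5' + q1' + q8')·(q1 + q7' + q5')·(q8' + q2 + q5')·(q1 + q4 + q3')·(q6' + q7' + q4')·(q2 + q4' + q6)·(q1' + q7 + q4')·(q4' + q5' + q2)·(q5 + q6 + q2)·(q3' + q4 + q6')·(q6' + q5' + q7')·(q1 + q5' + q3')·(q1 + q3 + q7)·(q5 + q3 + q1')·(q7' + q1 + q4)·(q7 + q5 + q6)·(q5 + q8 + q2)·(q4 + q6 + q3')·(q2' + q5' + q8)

UNSATISFIABLE

Try q2 = 1.
Try q3 = 0.
Try q5 = 0.
From the singleton clause (q1'), q1 = 0.
From the singleton clause (q7'), q7 = 0.
Now (q7) is unsatisfied and unit — conflict.
So q5 must be the other value — set q5 = 1.
From the singleton clause (q6'), q6 = 0.
From the singleton clause (q7'), q7 = 0.
From the singleton clause (q8), q8 = 1.
Now (q8') is unsatisfied and unit — conflict.
Neither q5 = 1 nor q5 = 0 works.
So q3 must be the other value — set q3 = 1.
From the singleton clause (q1'), q1 = 0.
From the singleton clause (q4'), q4 = 0.
Now (q4) is unsatisfied and unit — conflict.
Neither q3 = 1 nor q3 = 0 works.
So q2 must be the other value — set q2 = 0.
Try q5 = 0.
From the singleton clause (q7'), q7 = 0.
From the singleton clause (q6'), q6 = 0.
Now (q6) is unsatisfied and unit — conflict.
So q5 must be the other value — set q5 = 1.
From the singleton clause (q4), q4 = 1.
Now (q4') is unsatisfied and unit — conflict.
Neither q5 = 1 nor q5 = 0 works.
Neither q2 = 1 nor q2 = 0 works.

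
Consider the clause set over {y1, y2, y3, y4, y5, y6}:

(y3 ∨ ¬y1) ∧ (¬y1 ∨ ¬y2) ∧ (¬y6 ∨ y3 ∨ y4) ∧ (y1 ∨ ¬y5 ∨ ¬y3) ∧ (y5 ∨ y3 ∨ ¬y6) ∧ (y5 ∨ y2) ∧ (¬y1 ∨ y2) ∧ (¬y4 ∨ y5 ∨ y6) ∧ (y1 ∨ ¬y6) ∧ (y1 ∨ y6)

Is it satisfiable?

No, unsatisfiable

Suppose y3 = True.
Suppose y1 = False.
(¬y5) alone gives y5 = False.
(y2) alone gives y2 = True.
(¬y6) alone gives y6 = False.
But (y6) is also a unit clause — contradiction.
Backtrack on y1: now try y1 = True.
(¬y2) alone gives y2 = False.
But (y2) is also a unit clause — contradiction.
Either choice for y1 ends in contradiction.
Backtrack on y3: now try y3 = False.
(¬y1) alone gives y1 = False.
(¬y6) alone gives y6 = False.
But (y6) is also a unit clause — contradiction.
Either choice for y3 ends in contradiction.
No assignment satisfies every clause.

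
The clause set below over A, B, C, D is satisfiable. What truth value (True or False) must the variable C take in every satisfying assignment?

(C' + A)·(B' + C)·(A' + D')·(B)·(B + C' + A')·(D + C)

Suppose C = 0.
From the singleton clause (B'), B = 0.
That conflicts with the unit clause (B).
So every satisfying assignment has C = True.

True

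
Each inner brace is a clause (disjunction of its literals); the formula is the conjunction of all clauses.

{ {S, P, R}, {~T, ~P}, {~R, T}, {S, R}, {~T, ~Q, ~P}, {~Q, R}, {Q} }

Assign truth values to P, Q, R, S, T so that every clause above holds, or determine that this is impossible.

P: 0; Q: 1; R: 1; S: 1; T: 1

Unit clause (Q) forces Q = 1.
Unit clause (R) forces R = 1.
Unit clause (T) forces T = 1.
Unit clause (~P) forces P = 0.
No clause remains; S is free.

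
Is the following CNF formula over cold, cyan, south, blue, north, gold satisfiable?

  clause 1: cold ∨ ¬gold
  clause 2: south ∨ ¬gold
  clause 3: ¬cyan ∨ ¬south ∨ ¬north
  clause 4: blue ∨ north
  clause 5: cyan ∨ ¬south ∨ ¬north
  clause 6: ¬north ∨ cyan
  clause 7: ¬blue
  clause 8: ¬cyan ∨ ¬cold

Yes, satisfiable

(¬blue) alone gives blue = False.
(north) alone gives north = True.
(cyan) alone gives cyan = True.
(¬south) alone gives south = False.
(¬gold) alone gives gold = False.
(¬cold) alone gives cold = False.
All clauses are satisfied.
A satisfying assignment: cold=False,  cyan=True,  south=False,  blue=False,  north=True,  gold=False.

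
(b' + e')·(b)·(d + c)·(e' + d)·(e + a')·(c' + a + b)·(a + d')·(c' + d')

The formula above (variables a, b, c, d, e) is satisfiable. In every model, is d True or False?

False

Suppose d = 1.
Unit clause (b) forces b = 1.
Unit clause (e') forces e = 0.
Unit clause (a') forces a = 0.
But (a) is also a unit clause — contradiction.
So every satisfying assignment has d = False.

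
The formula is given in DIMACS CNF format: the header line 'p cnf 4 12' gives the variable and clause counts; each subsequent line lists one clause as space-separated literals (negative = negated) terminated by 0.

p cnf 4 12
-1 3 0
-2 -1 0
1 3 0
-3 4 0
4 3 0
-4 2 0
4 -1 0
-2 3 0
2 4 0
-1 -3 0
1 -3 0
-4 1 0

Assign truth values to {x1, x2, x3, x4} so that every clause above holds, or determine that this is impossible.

Branch on x1: set x1 = False.
(x3) alone gives x3 = True.
But (¬x3) is also a unit clause — contradiction.
Backtrack on x1: now try x1 = True.
(x3) alone gives x3 = True.
But (¬x3) is also a unit clause — contradiction.
Neither x1 = True nor x1 = False works.

UNSATISFIABLE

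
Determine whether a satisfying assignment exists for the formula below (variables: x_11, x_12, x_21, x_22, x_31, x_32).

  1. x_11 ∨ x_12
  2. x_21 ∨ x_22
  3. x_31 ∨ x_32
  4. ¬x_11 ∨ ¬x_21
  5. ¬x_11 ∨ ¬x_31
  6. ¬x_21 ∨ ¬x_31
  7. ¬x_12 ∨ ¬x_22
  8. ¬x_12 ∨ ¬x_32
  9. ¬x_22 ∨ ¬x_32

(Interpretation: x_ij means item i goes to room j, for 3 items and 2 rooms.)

Unsatisfiable

Suppose x_11 = True.
The clause (¬x_21) is unit, so x_21 = False.
The clause (x_22) is unit, so x_22 = True.
The clause (¬x_31) is unit, so x_31 = False.
The clause (x_32) is unit, so x_32 = True.
Now (¬x_32) is unsatisfied and unit — conflict.
That branch fails; take x_11 = False instead.
The clause (x_12) is unit, so x_12 = True.
The clause (¬x_22) is unit, so x_22 = False.
The clause (x_21) is unit, so x_21 = True.
The clause (¬x_31) is unit, so x_31 = False.
The clause (x_32) is unit, so x_32 = True.
Now (¬x_32) is unsatisfied and unit — conflict.
Both values of x_11 lead to a conflict.
No assignment satisfies every clause.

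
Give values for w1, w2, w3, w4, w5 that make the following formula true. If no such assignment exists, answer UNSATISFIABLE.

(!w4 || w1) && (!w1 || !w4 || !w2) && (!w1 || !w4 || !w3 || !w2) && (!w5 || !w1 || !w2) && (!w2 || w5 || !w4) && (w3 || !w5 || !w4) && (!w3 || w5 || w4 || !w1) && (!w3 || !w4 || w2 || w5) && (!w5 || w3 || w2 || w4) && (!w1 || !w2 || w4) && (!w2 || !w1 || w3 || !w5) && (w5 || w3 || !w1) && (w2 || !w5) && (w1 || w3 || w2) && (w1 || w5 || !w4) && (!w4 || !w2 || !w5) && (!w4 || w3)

Try w4 = false.
Try w1 = false.
Try w2 = true.
All clauses hold; w3, w5 can take either value.

w1 ↦ false, w2 ↦ true, w3 ↦ true, w4 ↦ false, w5 ↦ false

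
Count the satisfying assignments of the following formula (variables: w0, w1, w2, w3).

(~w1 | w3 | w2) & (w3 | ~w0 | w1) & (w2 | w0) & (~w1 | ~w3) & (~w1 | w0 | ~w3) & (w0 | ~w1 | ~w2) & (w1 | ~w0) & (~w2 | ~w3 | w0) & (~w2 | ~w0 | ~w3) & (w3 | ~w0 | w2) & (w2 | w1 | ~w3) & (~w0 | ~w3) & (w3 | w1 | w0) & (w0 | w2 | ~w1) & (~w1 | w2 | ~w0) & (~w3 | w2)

1

There are 2^4 = 16 truth assignments over (w0, w1, w2, w3).
Check each against the 16 clauses (columns in the order w0, w1, w2, w3):
  F F F F  ✗ fails (w2 | w0)
  F F F T  ✗ fails (w2 | w0)
  F F T F  ✗ fails (w3 | w1 | w0)
  F F T T  ✗ fails (~w2 | ~w3 | w0)
  F T F F  ✗ fails (~w1 | w3 | w2)
  F T F T  ✗ fails (w2 | w0)
  F T T F  ✗ fails (w0 | ~w1 | ~w2)
  F T T T  ✗ fails (~w1 | ~w3)
  T F F F  ✗ fails (w3 | ~w0 | w1)
  T F F T  ✗ fails (w1 | ~w0)
  T F T F  ✗ fails (w3 | ~w0 | w1)
  T F T T  ✗ fails (w1 | ~w0)
  T T F F  ✗ fails (~w1 | w3 | w2)
  T T F T  ✗ fails (~w1 | ~w3)
  T T T F  ✓ satisfies all
  T T T T  ✗ fails (~w1 | ~w3)
1 of the 16 rows is a model.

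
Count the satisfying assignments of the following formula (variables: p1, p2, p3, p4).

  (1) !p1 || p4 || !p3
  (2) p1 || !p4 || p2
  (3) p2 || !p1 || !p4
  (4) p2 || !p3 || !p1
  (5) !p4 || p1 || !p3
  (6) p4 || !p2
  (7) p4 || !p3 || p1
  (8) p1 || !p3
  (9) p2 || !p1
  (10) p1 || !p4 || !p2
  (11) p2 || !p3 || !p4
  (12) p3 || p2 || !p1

3

There are 2^4 = 16 truth assignments over (p1, p2, p3, p4).
Check each against the 12 clauses (columns in the order p1, p2, p3, p4):
  F F F F  ✓ satisfies all
  F F F T  ✗ fails (p1 || !p4 || p2)
  F F T F  ✗ fails (p4 || !p3 || p1)
  F F T T  ✗ fails (p1 || !p4 || p2)
  F T F F  ✗ fails (p4 || !p2)
  F T F T  ✗ fails (p1 || !p4 || !p2)
  F T T F  ✗ fails (p4 || !p2)
  F T T T  ✗ fails (!p4 || p1 || !p3)
  T F F F  ✗ fails (p2 || !p1)
  T F F T  ✗ fails (p2 || !p1 || !p4)
  T F T F  ✗ fails (!p1 || p4 || !p3)
  T F T T  ✗ fails (p2 || !p1 || !p4)
  T T F F  ✗ fails (p4 || !p2)
  T T F T  ✓ satisfies all
  T T T F  ✗ fails (!p1 || p4 || !p3)
  T T T T  ✓ satisfies all
3 of the 16 rows are models.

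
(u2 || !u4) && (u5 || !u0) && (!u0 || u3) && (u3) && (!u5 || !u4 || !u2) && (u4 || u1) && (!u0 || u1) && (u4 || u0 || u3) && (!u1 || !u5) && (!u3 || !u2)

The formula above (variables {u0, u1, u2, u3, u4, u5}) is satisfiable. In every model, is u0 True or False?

False

Suppose u0 = true.
The clause (u5) is unit, so u5 = true.
The clause (u3) is unit, so u3 = true.
The clause (u1) is unit, so u1 = true.
But (!u1) is also a unit clause — contradiction.
So every satisfying assignment has u0 = False.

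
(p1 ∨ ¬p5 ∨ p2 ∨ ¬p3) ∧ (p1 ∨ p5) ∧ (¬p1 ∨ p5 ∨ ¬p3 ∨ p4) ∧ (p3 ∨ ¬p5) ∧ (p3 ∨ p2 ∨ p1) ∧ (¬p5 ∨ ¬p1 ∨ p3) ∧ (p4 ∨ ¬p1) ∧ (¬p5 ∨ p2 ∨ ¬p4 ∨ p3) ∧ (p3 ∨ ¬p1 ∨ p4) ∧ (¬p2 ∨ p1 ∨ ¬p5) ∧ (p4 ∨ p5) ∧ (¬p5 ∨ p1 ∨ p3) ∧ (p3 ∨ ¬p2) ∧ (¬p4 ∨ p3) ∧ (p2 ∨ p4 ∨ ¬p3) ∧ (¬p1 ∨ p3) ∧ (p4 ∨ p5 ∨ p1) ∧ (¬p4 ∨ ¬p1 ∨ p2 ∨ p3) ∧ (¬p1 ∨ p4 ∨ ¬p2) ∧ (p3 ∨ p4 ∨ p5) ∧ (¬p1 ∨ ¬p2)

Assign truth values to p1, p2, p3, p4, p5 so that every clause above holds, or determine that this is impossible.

Suppose p1 = True.
(p4) alone gives p4 = True.
(p3) alone gives p3 = True.
(¬p2) alone gives p2 = False.
All clauses hold; p5 can take either value.

p1=True; p2=False; p3=True; p4=True; p5=True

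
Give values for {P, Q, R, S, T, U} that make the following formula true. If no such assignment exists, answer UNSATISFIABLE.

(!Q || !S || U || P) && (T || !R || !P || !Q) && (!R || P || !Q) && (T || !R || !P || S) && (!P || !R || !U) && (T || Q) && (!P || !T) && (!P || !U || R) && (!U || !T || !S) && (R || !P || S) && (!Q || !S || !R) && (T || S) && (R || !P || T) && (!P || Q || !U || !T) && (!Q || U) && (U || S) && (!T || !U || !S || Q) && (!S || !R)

P=false; Q=true; R=false; S=false; T=true; U=true

Suppose T = true.
The clause (!P) is unit, so P = false.
Suppose R = false.
Suppose U = true.
The clause (!S) is unit, so S = false.
Every clause is now satisfied; Q is unconstrained.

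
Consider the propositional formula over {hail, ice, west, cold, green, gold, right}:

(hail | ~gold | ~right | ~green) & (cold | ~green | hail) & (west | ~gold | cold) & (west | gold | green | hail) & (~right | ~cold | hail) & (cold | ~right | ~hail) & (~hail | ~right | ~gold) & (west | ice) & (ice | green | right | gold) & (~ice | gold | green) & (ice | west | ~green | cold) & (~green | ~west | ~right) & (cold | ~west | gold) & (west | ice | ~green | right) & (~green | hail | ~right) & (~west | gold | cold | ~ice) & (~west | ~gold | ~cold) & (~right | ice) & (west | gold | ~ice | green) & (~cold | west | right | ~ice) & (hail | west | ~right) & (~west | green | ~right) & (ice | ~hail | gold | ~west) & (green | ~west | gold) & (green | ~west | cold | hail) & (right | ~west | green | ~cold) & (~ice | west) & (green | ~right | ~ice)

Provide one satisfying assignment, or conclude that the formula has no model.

hail ↦ 1,  ice ↦ 1,  west ↦ 1,  cold ↦ 0,  green ↦ 0,  gold ↦ 1,  right ↦ 0

Suppose west = 1.
Suppose green = 0.
The clause (~right) is unit, so right = 0.
The clause (gold) is unit, so gold = 1.
The clause (~cold) is unit, so cold = 0.
The clause (hail) is unit, so hail = 1.
All clauses hold; ice can take either value.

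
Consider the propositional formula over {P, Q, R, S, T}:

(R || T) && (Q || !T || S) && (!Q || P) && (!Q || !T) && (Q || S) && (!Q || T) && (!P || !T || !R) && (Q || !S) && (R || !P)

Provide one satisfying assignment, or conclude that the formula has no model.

UNSATISFIABLE

Case R = true:
Case Q = false:
(S) alone gives S = true.
But (!S) is also a unit clause — contradiction.
Undo Q and try Q = true.
(P) alone gives P = true.
(!T) alone gives T = false.
But (T) is also a unit clause — contradiction.
Both values of Q lead to a conflict.
Undo R and try R = false.
(T) alone gives T = true.
(!Q) alone gives Q = false.
(S) alone gives S = true.
But (!S) is also a unit clause — contradiction.
Both values of R lead to a conflict.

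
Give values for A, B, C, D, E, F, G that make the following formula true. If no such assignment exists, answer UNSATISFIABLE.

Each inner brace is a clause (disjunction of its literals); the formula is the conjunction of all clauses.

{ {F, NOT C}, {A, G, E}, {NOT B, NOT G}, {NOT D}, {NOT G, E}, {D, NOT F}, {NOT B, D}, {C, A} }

A: true; B: false; C: false; D: false; E: true; F: false; G: false

The clause (NOT D) is unit, so D = false.
The clause (NOT F) is unit, so F = false.
The clause (NOT C) is unit, so C = false.
The clause (NOT B) is unit, so B = false.
The clause (A) is unit, so A = true.
Branch on G: set G = false.
All clauses hold; E can take either value.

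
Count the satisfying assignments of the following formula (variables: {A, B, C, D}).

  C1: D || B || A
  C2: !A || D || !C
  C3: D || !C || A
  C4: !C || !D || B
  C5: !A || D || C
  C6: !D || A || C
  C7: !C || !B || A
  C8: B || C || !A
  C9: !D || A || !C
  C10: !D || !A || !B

There are 2^4 = 16 truth assignments over (A, B, C, D).
Check each against the 10 clauses (columns in the order A, B, C, D):
  F F F F  ✗ fails (D || B || A)
  F F F T  ✗ fails (!D || A || C)
  F F T F  ✗ fails (D || B || A)
  F F T T  ✗ fails (!C || !D || B)
  F T F F  ✓ satisfies all
  F T F T  ✗ fails (!D || A || C)
  F T T F  ✗ fails (D || !C || A)
  F T T T  ✗ fails (!C || !B || A)
  T F F F  ✗ fails (!A || D || C)
  T F F T  ✗ fails (B || C || !A)
  T F T F  ✗ fails (!A || D || !C)
  T F T T  ✗ fails (!C || !D || B)
  T T F F  ✗ fails (!A || D || C)
  T T F T  ✗ fails (!D || !A || !B)
  T T T F  ✗ fails (!A || D || !C)
  T T T T  ✗ fails (!D || !A || !B)
1 of the 16 rows is a model.

1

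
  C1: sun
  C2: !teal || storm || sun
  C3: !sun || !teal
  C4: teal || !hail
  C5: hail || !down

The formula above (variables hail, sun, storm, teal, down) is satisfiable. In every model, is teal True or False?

Suppose teal = true.
Unit clause (sun) forces sun = true.
That conflicts with the unit clause (!sun).
So every satisfying assignment has teal = False.

False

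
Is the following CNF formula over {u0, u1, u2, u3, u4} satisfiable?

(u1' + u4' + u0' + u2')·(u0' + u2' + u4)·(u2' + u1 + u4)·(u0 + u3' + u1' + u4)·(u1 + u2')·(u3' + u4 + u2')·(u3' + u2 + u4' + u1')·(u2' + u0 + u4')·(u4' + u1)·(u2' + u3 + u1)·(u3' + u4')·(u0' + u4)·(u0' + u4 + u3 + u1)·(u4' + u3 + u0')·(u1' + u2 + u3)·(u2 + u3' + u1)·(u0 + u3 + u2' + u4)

Try u1 = 0.
From the singleton clause (u2'), u2 = 0.
From the singleton clause (u4'), u4 = 0.
From the singleton clause (u0'), u0 = 0.
From the singleton clause (u3'), u3 = 0.
This assignment satisfies each clause.
A satisfying assignment: u0 ↦ 0,  u1 ↦ 0,  u2 ↦ 0,  u3 ↦ 0,  u4 ↦ 0.

Yes, satisfiable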